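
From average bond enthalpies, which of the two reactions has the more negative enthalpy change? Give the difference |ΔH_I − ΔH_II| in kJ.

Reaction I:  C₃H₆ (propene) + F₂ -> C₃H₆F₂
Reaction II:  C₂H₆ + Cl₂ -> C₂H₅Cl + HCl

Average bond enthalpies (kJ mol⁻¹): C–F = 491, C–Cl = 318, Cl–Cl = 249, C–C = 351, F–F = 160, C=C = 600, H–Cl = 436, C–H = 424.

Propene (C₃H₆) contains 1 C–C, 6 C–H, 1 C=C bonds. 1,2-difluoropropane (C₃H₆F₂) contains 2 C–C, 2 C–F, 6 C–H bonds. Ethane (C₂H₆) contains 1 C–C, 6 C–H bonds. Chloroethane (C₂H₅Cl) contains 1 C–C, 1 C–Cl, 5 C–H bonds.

Reaction I:
  Bonds broken (reactants):
    C–C: 1 × 351 = 351
    C–H: 6 × 424 = 2544
    C=C: 1 × 600 = 600
    F–F: 1 × 160 = 160
    Σ(broken) = 3655 kJ
  Bonds formed (products):
    C–C: 2 × 351 = 702
    C–F: 2 × 491 = 982
    C–H: 6 × 424 = 2544
    Σ(formed) = 4228 kJ
  ΔH_I = 3655 − 4228 = −573 kJ
Reaction II:
  Bonds broken (reactants):
    C–C: 1 × 351 = 351
    C–H: 6 × 424 = 2544
    Cl–Cl: 1 × 249 = 249
    Σ(broken) = 3144 kJ
  Bonds formed (products):
    C–C: 1 × 351 = 351
    C–Cl: 1 × 318 = 318
    C–H: 5 × 424 = 2120
    H–Cl: 1 × 436 = 436
    Σ(formed) = 3225 kJ
  ΔH_II = 3144 − 3225 = −81 kJ
ΔH_I − ΔH_II = −492 kJ, so reaction I has the more negative ΔH; |ΔH_I − ΔH_II| = 492 kJ.

Reaction I, by 492 kJ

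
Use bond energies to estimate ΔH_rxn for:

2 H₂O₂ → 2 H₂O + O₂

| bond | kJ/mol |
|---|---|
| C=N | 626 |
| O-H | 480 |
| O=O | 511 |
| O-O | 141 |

ΔH ≈ −229 kJ

Bonds broken (reactants):
  O-H: 4 × 480 = 1920
  O-O: 2 × 141 = 282
  Σ(broken) = 2202 kJ
Bonds formed (products):
  O-H: 4 × 480 = 1920
  O=O: 1 × 511 = 511
  Σ(formed) = 2431 kJ
ΔH = Σ(broken) − Σ(formed) = 2202 − 2431 = −229 kJ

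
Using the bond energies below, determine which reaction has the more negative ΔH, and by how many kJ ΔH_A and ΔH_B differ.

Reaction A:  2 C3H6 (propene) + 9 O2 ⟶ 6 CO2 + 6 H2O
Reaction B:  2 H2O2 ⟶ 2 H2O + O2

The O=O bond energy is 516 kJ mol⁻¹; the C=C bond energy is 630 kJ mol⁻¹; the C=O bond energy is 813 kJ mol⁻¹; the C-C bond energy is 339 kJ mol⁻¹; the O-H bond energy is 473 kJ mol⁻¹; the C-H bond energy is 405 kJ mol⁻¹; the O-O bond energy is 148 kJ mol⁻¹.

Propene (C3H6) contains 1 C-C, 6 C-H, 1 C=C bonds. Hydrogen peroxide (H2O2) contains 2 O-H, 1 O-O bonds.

Reaction A, by 3770 kJ

Reaction A:
  Bonds broken (reactants):
    C-C: 2 × 339 = 678
    C-H: 12 × 405 = 4860
    C=C: 2 × 630 = 1260
    O=O: 9 × 516 = 4644
    Σ(broken) = 11442 kJ
  Bonds formed (products):
    C=O: 12 × 813 = 9756
    O-H: 12 × 473 = 5676
    Σ(formed) = 15432 kJ
  ΔH_A = 11442 − 15432 = −3990 kJ
Reaction B:
  Bonds broken (reactants):
    O-H: 4 × 473 = 1892
    O-O: 2 × 148 = 296
    Σ(broken) = 2188 kJ
  Bonds formed (products):
    O-H: 4 × 473 = 1892
    O=O: 1 × 516 = 516
    Σ(formed) = 2408 kJ
  ΔH_B = 2188 − 2408 = −220 kJ
ΔH_A − ΔH_B = −3770 kJ, so reaction A has the more negative ΔH; |ΔH_A − ΔH_B| = 3770 kJ.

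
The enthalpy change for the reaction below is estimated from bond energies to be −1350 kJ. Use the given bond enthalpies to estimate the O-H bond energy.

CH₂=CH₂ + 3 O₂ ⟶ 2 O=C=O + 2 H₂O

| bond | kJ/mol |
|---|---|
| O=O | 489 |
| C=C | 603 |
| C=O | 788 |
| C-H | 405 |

Let D be the O-H bond energy.
Σ(broken) = 4×405 + 1×603 + 3×489 = 3690
Σ(formed) = 4×788 + 4×D = 3152 + 4D
ΔH = Σ(broken) − Σ(formed) = (3690) − (3152 + 4D) = +538 − 4D
Setting this equal to −1350 kJ gives 4D = 1888, so D = 472 kJ/mol.

D(O-H) ≈ 472 kJ/mol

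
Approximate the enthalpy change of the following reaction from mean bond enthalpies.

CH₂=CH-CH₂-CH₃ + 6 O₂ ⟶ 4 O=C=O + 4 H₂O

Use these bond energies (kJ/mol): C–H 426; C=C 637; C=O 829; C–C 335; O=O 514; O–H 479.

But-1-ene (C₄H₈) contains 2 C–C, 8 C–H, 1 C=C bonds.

ΔH ≈ −2665 kJ

Bonds broken (reactants):
  C–C: 2 × 335 = 670
  C–H: 8 × 426 = 3408
  C=C: 1 × 637 = 637
  O=O: 6 × 514 = 3084
  Σ(broken) = 7799 kJ
Bonds formed (products):
  C=O: 8 × 829 = 6632
  O–H: 8 × 479 = 3832
  Σ(formed) = 10464 kJ
ΔH = Σ(broken) − Σ(formed) = 7799 − 10464 = −2665 kJ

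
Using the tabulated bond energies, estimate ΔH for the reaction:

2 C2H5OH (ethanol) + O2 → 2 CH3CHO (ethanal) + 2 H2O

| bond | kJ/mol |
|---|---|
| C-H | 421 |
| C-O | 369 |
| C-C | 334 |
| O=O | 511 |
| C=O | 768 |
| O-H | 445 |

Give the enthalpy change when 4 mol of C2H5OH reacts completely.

ΔH = −670 kJ

Bonds broken (reactants):
  C-C: 2 × 334 = 668
  C-H: 10 × 421 = 4210
  C-O: 2 × 369 = 738
  O-H: 2 × 445 = 890
  O=O: 1 × 511 = 511
  Σ(broken) = 7017 kJ
Bonds formed (products):
  C-C: 2 × 334 = 668
  C-H: 8 × 421 = 3368
  C=O: 2 × 768 = 1536
  O-H: 4 × 445 = 1780
  Σ(formed) = 7352 kJ
ΔH = Σ(broken) − Σ(formed) = 7017 − 7352 = −335 kJ
For 2× the reaction as written: 2 × (−335) = −670 kJ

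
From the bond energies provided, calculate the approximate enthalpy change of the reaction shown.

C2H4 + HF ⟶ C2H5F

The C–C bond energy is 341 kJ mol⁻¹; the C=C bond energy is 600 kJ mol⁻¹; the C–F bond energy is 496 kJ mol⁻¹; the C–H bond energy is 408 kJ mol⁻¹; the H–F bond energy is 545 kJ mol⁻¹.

ΔH ≈ −100 kJ

Bonds broken (reactants):
  C–H: 4 × 408 = 1632
  C=C: 1 × 600 = 600
  H–F: 1 × 545 = 545
  Σ(broken) = 2777 kJ
Bonds formed (products):
  C–C: 1 × 341 = 341
  C–F: 1 × 496 = 496
  C–H: 5 × 408 = 2040
  Σ(formed) = 2877 kJ
ΔH = Σ(broken) − Σ(formed) = 2777 − 2877 = −100 kJ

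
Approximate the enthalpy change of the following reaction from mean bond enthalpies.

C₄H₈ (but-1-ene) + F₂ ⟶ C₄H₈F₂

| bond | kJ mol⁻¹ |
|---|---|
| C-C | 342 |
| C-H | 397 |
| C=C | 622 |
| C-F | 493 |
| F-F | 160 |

ΔH ≈ −546 kJ

Bonds broken (reactants):
  C-C: 2 × 342 = 684
  C-H: 8 × 397 = 3176
  C=C: 1 × 622 = 622
  F-F: 1 × 160 = 160
  Σ(broken) = 4642 kJ
Bonds formed (products):
  C-C: 3 × 342 = 1026
  C-F: 2 × 493 = 986
  C-H: 8 × 397 = 3176
  Σ(formed) = 5188 kJ
ΔH = Σ(broken) − Σ(formed) = 4642 − 5188 = −546 kJ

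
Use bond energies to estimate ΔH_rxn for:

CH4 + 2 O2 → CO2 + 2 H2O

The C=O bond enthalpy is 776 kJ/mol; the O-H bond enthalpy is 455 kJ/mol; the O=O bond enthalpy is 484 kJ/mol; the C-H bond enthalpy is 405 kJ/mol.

Bonds broken (reactants):
  C-H: 4 × 405 = 1620
  O=O: 2 × 484 = 968
  Σ(broken) = 2588 kJ
Bonds formed (products):
  C=O: 2 × 776 = 1552
  O-H: 4 × 455 = 1820
  Σ(formed) = 3372 kJ
ΔH = Σ(broken) − Σ(formed) = 2588 − 3372 = −784 kJ

ΔH ≈ −784 kJ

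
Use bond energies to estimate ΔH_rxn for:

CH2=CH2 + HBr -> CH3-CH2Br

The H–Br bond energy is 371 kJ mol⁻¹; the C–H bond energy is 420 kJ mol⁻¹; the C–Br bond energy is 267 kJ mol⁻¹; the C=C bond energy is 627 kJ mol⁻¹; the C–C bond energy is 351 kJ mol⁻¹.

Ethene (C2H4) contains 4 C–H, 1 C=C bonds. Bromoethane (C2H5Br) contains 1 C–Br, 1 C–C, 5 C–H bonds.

ΔH ≈ −40 kJ

Bonds broken (reactants):
  C–H: 4 × 420 = 1680
  C=C: 1 × 627 = 627
  H–Br: 1 × 371 = 371
  Σ(broken) = 2678 kJ
Bonds formed (products):
  C–Br: 1 × 267 = 267
  C–C: 1 × 351 = 351
  C–H: 5 × 420 = 2100
  Σ(formed) = 2718 kJ
ΔH = Σ(broken) − Σ(formed) = 2678 − 2718 = −40 kJ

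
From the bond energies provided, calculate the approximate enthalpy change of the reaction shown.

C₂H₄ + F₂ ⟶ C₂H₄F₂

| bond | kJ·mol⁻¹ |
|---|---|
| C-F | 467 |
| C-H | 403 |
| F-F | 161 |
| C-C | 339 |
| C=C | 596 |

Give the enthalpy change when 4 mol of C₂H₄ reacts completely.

ΔH = −2064 kJ

Bonds broken (reactants):
  C-H: 4 × 403 = 1612
  C=C: 1 × 596 = 596
  F-F: 1 × 161 = 161
  Σ(broken) = 2369 kJ
Bonds formed (products):
  C-C: 1 × 339 = 339
  C-F: 2 × 467 = 934
  C-H: 4 × 403 = 1612
  Σ(formed) = 2885 kJ
ΔH = Σ(broken) − Σ(formed) = 2369 − 2885 = −516 kJ
For 4× the reaction as written: 4 × (−516) = −2064 kJ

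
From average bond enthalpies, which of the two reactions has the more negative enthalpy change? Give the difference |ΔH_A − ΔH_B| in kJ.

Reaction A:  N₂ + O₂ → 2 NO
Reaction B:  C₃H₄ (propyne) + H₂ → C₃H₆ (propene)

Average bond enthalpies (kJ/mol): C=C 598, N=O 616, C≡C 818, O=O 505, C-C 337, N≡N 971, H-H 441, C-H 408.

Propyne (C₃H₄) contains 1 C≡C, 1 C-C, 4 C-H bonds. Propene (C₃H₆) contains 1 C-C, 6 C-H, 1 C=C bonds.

Reaction B, by 399 kJ

Reaction A:
  Bonds broken (reactants):
    N≡N: 1 × 971 = 971
    O=O: 1 × 505 = 505
    Σ(broken) = 1476 kJ
  Bonds formed (products):
    N=O: 2 × 616 = 1232
    Σ(formed) = 1232 kJ
  ΔH_A = 1476 − 1232 = +244 kJ
Reaction B:
  Bonds broken (reactants):
    C≡C: 1 × 818 = 818
    C-C: 1 × 337 = 337
    C-H: 4 × 408 = 1632
    H-H: 1 × 441 = 441
    Σ(broken) = 3228 kJ
  Bonds formed (products):
    C-C: 1 × 337 = 337
    C-H: 6 × 408 = 2448
    C=C: 1 × 598 = 598
    Σ(formed) = 3383 kJ
  ΔH_B = 3228 − 3383 = −155 kJ
ΔH_A − ΔH_B = +399 kJ, so reaction B has the more negative ΔH; |ΔH_A − ΔH_B| = 399 kJ.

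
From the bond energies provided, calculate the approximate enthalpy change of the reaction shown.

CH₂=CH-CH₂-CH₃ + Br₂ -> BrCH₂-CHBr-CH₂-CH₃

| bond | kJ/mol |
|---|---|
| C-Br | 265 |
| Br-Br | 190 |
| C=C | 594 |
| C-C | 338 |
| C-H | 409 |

Bonds broken (reactants):
  Br-Br: 1 × 190 = 190
  C-C: 2 × 338 = 676
  C-H: 8 × 409 = 3272
  C=C: 1 × 594 = 594
  Σ(broken) = 4732 kJ
Bonds formed (products):
  C-Br: 2 × 265 = 530
  C-C: 3 × 338 = 1014
  C-H: 8 × 409 = 3272
  Σ(formed) = 4816 kJ
ΔH = Σ(broken) − Σ(formed) = 4732 − 4816 = −84 kJ

ΔH ≈ −84 kJ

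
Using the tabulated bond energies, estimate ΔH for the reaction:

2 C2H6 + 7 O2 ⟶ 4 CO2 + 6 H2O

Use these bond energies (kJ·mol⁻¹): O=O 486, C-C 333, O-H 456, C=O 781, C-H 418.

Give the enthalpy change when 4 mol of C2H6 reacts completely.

Bonds broken (reactants):
  C-C: 2 × 333 = 666
  C-H: 12 × 418 = 5016
  O=O: 7 × 486 = 3402
  Σ(broken) = 9084 kJ
Bonds formed (products):
  C=O: 8 × 781 = 6248
  O-H: 12 × 456 = 5472
  Σ(formed) = 11720 kJ
ΔH = Σ(broken) − Σ(formed) = 9084 − 11720 = −2636 kJ
For 2× the reaction as written: 2 × (−2636) = −5272 kJ

ΔH = −5272 kJ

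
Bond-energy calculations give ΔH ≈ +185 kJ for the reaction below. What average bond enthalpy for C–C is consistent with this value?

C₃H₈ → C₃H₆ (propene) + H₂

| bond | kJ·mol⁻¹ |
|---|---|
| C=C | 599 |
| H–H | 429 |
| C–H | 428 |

D(C–C) ≈ 357 kJ/mol

Let D be the C–C bond energy.
Σ(broken) = 2×D + 8×428 = 3424 + 2D
Σ(formed) = 1×D + 6×428 + 1×599 + 1×429 = 3596 + D
ΔH = Σ(broken) − Σ(formed) = (3424 + 2D) − (3596 + D) = −172 + D
Setting this equal to +185 kJ gives D = 357 kJ/mol.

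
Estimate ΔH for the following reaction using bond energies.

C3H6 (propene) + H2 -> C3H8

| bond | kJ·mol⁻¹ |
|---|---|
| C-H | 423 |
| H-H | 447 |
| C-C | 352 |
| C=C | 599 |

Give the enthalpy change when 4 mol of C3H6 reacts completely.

Bonds broken (reactants):
  C-C: 1 × 352 = 352
  C-H: 6 × 423 = 2538
  C=C: 1 × 599 = 599
  H-H: 1 × 447 = 447
  Σ(broken) = 3936 kJ
Bonds formed (products):
  C-C: 2 × 352 = 704
  C-H: 8 × 423 = 3384
  Σ(formed) = 4088 kJ
ΔH = Σ(broken) − Σ(formed) = 3936 − 4088 = −152 kJ
For 4× the reaction as written: 4 × (−152) = −608 kJ

ΔH = −608 kJ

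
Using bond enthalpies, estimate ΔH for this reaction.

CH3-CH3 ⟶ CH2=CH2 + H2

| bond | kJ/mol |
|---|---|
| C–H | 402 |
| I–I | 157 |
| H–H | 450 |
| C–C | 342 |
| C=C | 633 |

Bonds broken (reactants):
  C–C: 1 × 342 = 342
  C–H: 6 × 402 = 2412
  Σ(broken) = 2754 kJ
Bonds formed (products):
  C–H: 4 × 402 = 1608
  C=C: 1 × 633 = 633
  H–H: 1 × 450 = 450
  Σ(formed) = 2691 kJ
ΔH = Σ(broken) − Σ(formed) = 2754 − 2691 = +63 kJ

ΔH ≈ +63 kJ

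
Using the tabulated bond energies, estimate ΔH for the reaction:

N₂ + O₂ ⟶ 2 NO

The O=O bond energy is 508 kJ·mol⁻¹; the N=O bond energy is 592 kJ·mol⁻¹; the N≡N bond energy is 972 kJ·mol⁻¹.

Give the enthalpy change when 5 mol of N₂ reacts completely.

Bonds broken (reactants):
  N≡N: 1 × 972 = 972
  O=O: 1 × 508 = 508
  Σ(broken) = 1480 kJ
Bonds formed (products):
  N=O: 2 × 592 = 1184
  Σ(formed) = 1184 kJ
ΔH = Σ(broken) − Σ(formed) = 1480 − 1184 = +296 kJ
For 5× the reaction as written: 5 × (+296) = +1480 kJ

ΔH = +1480 kJ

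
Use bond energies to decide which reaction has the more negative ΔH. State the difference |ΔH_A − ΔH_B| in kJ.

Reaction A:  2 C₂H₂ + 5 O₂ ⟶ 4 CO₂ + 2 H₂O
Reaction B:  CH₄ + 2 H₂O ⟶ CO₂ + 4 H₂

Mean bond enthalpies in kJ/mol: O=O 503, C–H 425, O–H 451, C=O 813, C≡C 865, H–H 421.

Reaction A, by 2557 kJ

Reaction A:
  Bonds broken (reactants):
    C≡C: 2 × 865 = 1730
    C–H: 4 × 425 = 1700
    O=O: 5 × 503 = 2515
    Σ(broken) = 5945 kJ
  Bonds formed (products):
    C=O: 8 × 813 = 6504
    O–H: 4 × 451 = 1804
    Σ(formed) = 8308 kJ
  ΔH_A = 5945 − 8308 = −2363 kJ
Reaction B:
  Bonds broken (reactants):
    C–H: 4 × 425 = 1700
    O–H: 4 × 451 = 1804
    Σ(broken) = 3504 kJ
  Bonds formed (products):
    C=O: 2 × 813 = 1626
    H–H: 4 × 421 = 1684
    Σ(formed) = 3310 kJ
  ΔH_B = 3504 − 3310 = +194 kJ
ΔH_A − ΔH_B = −2557 kJ, so reaction A has the more negative ΔH; |ΔH_A − ΔH_B| = 2557 kJ.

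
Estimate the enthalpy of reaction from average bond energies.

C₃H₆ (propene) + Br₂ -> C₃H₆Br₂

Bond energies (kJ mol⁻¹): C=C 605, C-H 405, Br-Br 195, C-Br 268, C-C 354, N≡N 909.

ΔH ≈ −90 kJ

Bonds broken (reactants):
  Br-Br: 1 × 195 = 195
  C-C: 1 × 354 = 354
  C-H: 6 × 405 = 2430
  C=C: 1 × 605 = 605
  Σ(broken) = 3584 kJ
Bonds formed (products):
  C-Br: 2 × 268 = 536
  C-C: 2 × 354 = 708
  C-H: 6 × 405 = 2430
  Σ(formed) = 3674 kJ
ΔH = Σ(broken) − Σ(formed) = 3584 − 3674 = −90 kJ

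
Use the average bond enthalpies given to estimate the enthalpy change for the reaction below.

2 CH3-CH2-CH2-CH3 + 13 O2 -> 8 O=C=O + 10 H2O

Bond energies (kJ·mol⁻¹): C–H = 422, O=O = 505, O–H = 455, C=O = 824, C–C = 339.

ΔH ≈ −5245 kJ

Bonds broken (reactants):
  C–C: 6 × 339 = 2034
  C–H: 20 × 422 = 8440
  O=O: 13 × 505 = 6565
  Σ(broken) = 17039 kJ
Bonds formed (products):
  C=O: 16 × 824 = 13184
  O–H: 20 × 455 = 9100
  Σ(formed) = 22284 kJ
ΔH = Σ(broken) − Σ(formed) = 17039 − 22284 = −5245 kJ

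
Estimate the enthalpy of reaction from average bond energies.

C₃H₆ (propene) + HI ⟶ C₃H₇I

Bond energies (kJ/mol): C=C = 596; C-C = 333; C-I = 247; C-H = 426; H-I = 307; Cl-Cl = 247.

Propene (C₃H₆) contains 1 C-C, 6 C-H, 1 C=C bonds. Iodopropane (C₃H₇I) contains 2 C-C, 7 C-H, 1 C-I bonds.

ΔH ≈ −103 kJ

Bonds broken (reactants):
  C-C: 1 × 333 = 333
  C-H: 6 × 426 = 2556
  C=C: 1 × 596 = 596
  H-I: 1 × 307 = 307
  Σ(broken) = 3792 kJ
Bonds formed (products):
  C-C: 2 × 333 = 666
  C-H: 7 × 426 = 2982
  C-I: 1 × 247 = 247
  Σ(formed) = 3895 kJ
ΔH = Σ(broken) − Σ(formed) = 3792 − 3895 = −103 kJ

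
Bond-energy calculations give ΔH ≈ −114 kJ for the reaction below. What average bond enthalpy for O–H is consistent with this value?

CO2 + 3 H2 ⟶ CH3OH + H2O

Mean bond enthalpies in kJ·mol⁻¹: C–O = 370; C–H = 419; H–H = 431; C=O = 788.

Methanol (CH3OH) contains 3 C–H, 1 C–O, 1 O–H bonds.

D(O–H) ≈ 452 kJ/mol

Let D be the O–H bond energy.
Σ(broken) = 2×788 + 3×431 = 2869
Σ(formed) = 3×419 + 1×370 + 3×D = 1627 + 3D
ΔH = Σ(broken) − Σ(formed) = (2869) − (1627 + 3D) = +1242 − 3D
Setting this equal to −114 kJ gives 3D = 1356, so D = 452 kJ/mol.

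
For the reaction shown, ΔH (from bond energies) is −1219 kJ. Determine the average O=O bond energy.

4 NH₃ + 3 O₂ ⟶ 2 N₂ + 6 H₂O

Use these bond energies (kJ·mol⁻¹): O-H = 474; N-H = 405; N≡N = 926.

Let D be the O=O bond energy.
Σ(broken) = 12×405 + 3×D = 4860 + 3D
Σ(formed) = 2×926 + 12×474 = 7540
ΔH = Σ(broken) − Σ(formed) = (4860 + 3D) − (7540) = −2680 + 3D
Setting this equal to −1219 kJ gives 3D = 1461, so D = 487 kJ/mol.

D(O=O) ≈ 487 kJ/mol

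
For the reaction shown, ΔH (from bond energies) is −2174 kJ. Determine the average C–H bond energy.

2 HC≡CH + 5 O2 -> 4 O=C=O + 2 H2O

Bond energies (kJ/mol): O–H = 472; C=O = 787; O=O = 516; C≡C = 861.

Let D be the C–H bond energy.
Σ(broken) = 2×861 + 4×D + 5×516 = 4302 + 4D
Σ(formed) = 8×787 + 4×472 = 8184
ΔH = Σ(broken) − Σ(formed) = (4302 + 4D) − (8184) = −3882 + 4D
Setting this equal to −2174 kJ gives 4D = 1708, so D = 427 kJ/mol.

D(C–H) ≈ 427 kJ/mol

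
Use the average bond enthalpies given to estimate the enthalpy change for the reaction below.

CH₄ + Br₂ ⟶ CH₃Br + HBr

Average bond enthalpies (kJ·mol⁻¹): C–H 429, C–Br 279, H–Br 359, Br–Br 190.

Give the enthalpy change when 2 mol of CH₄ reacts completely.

ΔH = −38 kJ

Bonds broken (reactants):
  Br–Br: 1 × 190 = 190
  C–H: 4 × 429 = 1716
  Σ(broken) = 1906 kJ
Bonds formed (products):
  C–Br: 1 × 279 = 279
  C–H: 3 × 429 = 1287
  H–Br: 1 × 359 = 359
  Σ(formed) = 1925 kJ
ΔH = Σ(broken) − Σ(formed) = 1906 − 1925 = −19 kJ
For 2× the reaction as written: 2 × (−19) = −38 kJ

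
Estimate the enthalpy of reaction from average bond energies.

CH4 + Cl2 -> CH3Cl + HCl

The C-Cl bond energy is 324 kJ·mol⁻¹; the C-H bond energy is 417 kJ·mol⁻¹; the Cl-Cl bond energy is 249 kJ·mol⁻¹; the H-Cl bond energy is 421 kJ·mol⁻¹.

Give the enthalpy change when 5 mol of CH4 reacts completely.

Bonds broken (reactants):
  C-H: 4 × 417 = 1668
  Cl-Cl: 1 × 249 = 249
  Σ(broken) = 1917 kJ
Bonds formed (products):
  C-Cl: 1 × 324 = 324
  C-H: 3 × 417 = 1251
  H-Cl: 1 × 421 = 421
  Σ(formed) = 1996 kJ
ΔH = Σ(broken) − Σ(formed) = 1917 − 1996 = −79 kJ
For 5× the reaction as written: 5 × (−79) = −395 kJ

ΔH = −395 kJ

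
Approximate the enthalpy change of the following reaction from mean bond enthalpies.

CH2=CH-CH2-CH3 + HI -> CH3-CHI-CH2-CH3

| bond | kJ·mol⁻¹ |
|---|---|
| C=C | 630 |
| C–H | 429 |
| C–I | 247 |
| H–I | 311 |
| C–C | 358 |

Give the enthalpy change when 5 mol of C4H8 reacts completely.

ΔH = −465 kJ

Bonds broken (reactants):
  C–C: 2 × 358 = 716
  C–H: 8 × 429 = 3432
  C=C: 1 × 630 = 630
  H–I: 1 × 311 = 311
  Σ(broken) = 5089 kJ
Bonds formed (products):
  C–C: 3 × 358 = 1074
  C–H: 9 × 429 = 3861
  C–I: 1 × 247 = 247
  Σ(formed) = 5182 kJ
ΔH = Σ(broken) − Σ(formed) = 5089 − 5182 = −93 kJ
For 5× the reaction as written: 5 × (−93) = −465 kJ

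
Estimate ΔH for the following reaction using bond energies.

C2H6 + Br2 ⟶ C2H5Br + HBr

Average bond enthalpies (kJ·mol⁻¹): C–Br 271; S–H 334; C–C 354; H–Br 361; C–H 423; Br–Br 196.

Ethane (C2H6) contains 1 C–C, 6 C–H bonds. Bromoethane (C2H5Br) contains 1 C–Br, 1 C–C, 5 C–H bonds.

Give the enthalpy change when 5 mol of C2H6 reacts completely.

ΔH = −65 kJ

Bonds broken (reactants):
  Br–Br: 1 × 196 = 196
  C–C: 1 × 354 = 354
  C–H: 6 × 423 = 2538
  Σ(broken) = 3088 kJ
Bonds formed (products):
  C–Br: 1 × 271 = 271
  C–C: 1 × 354 = 354
  C–H: 5 × 423 = 2115
  H–Br: 1 × 361 = 361
  Σ(formed) = 3101 kJ
ΔH = Σ(broken) − Σ(formed) = 3088 − 3101 = −13 kJ
For 5× the reaction as written: 5 × (−13) = −65 kJ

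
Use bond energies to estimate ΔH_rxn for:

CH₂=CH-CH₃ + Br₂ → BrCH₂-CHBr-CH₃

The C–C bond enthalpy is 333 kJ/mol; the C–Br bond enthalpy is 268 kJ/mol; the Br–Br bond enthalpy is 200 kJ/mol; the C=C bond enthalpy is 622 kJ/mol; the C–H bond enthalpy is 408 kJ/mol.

ΔH ≈ −47 kJ

Bonds broken (reactants):
  Br–Br: 1 × 200 = 200
  C–C: 1 × 333 = 333
  C–H: 6 × 408 = 2448
  C=C: 1 × 622 = 622
  Σ(broken) = 3603 kJ
Bonds formed (products):
  C–Br: 2 × 268 = 536
  C–C: 2 × 333 = 666
  C–H: 6 × 408 = 2448
  Σ(formed) = 3650 kJ
ΔH = Σ(broken) − Σ(formed) = 3603 − 3650 = −47 kJ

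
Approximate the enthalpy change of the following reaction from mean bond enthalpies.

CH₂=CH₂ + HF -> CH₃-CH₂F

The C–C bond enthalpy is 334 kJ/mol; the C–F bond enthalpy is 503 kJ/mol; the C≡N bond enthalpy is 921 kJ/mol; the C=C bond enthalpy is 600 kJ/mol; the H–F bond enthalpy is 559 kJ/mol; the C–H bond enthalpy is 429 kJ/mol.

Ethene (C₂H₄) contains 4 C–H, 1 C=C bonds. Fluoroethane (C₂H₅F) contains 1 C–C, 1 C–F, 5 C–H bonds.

Bonds broken (reactants):
  C–H: 4 × 429 = 1716
  C=C: 1 × 600 = 600
  H–F: 1 × 559 = 559
  Σ(broken) = 2875 kJ
Bonds formed (products):
  C–C: 1 × 334 = 334
  C–F: 1 × 503 = 503
  C–H: 5 × 429 = 2145
  Σ(formed) = 2982 kJ
ΔH = Σ(broken) − Σ(formed) = 2875 − 2982 = −107 kJ

ΔH ≈ −107 kJ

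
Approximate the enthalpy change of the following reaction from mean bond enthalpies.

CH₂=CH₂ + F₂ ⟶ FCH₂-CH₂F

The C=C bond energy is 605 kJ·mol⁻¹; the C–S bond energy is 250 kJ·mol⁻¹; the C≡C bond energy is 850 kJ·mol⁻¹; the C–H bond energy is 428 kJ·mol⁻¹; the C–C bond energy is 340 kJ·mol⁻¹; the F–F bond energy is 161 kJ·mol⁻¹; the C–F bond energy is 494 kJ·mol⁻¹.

Bonds broken (reactants):
  C–H: 4 × 428 = 1712
  C=C: 1 × 605 = 605
  F–F: 1 × 161 = 161
  Σ(broken) = 2478 kJ
Bonds formed (products):
  C–C: 1 × 340 = 340
  C–F: 2 × 494 = 988
  C–H: 4 × 428 = 1712
  Σ(formed) = 3040 kJ
ΔH = Σ(broken) − Σ(formed) = 2478 − 3040 = −562 kJ

ΔH ≈ −562 kJ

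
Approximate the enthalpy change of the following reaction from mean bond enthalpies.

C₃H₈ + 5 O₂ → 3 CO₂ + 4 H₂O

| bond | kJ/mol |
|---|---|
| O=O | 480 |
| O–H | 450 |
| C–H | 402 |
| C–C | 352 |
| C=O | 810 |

Bonds broken (reactants):
  C–C: 2 × 352 = 704
  C–H: 8 × 402 = 3216
  O=O: 5 × 480 = 2400
  Σ(broken) = 6320 kJ
Bonds formed (products):
  C=O: 6 × 810 = 4860
  O–H: 8 × 450 = 3600
  Σ(formed) = 8460 kJ
ΔH = Σ(broken) − Σ(formed) = 6320 − 8460 = −2140 kJ

ΔH ≈ −2140 kJ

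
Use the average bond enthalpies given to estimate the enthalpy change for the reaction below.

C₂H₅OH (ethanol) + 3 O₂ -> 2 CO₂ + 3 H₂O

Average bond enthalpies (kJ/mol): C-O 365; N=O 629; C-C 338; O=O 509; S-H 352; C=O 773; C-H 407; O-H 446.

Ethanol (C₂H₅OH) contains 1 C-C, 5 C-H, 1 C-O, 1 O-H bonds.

Bonds broken (reactants):
  C-C: 1 × 338 = 338
  C-H: 5 × 407 = 2035
  C-O: 1 × 365 = 365
  O-H: 1 × 446 = 446
  O=O: 3 × 509 = 1527
  Σ(broken) = 4711 kJ
Bonds formed (products):
  C=O: 4 × 773 = 3092
  O-H: 6 × 446 = 2676
  Σ(formed) = 5768 kJ
ΔH = Σ(broken) − Σ(formed) = 4711 − 5768 = −1057 kJ

ΔH ≈ −1057 kJ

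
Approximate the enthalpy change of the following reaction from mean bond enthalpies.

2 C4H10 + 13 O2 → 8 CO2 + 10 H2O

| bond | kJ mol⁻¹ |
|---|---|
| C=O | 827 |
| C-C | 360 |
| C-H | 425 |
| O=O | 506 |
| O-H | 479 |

Bonds broken (reactants):
  C-C: 6 × 360 = 2160
  C-H: 20 × 425 = 8500
  O=O: 13 × 506 = 6578
  Σ(broken) = 17238 kJ
Bonds formed (products):
  C=O: 16 × 827 = 13232
  O-H: 20 × 479 = 9580
  Σ(formed) = 22812 kJ
ΔH = Σ(broken) − Σ(formed) = 17238 − 22812 = −5574 kJ

ΔH ≈ −5574 kJ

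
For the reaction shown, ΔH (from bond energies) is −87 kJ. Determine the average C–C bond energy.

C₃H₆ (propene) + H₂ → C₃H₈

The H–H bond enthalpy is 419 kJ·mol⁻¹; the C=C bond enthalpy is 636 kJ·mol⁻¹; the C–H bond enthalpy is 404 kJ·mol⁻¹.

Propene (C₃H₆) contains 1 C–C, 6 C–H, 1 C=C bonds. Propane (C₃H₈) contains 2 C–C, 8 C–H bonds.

D(C–C) ≈ 334 kJ/mol

Let D be the C–C bond energy.
Σ(broken) = 1×D + 6×404 + 1×636 + 1×419 = 3479 + D
Σ(formed) = 2×D + 8×404 = 3232 + 2D
ΔH = Σ(broken) − Σ(formed) = (3479 + D) − (3232 + 2D) = +247 − D
Setting this equal to −87 kJ gives D = 334 kJ/mol.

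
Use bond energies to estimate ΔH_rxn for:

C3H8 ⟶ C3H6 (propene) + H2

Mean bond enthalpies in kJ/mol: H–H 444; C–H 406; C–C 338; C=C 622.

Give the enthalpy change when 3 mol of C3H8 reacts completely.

ΔH = +252 kJ

Bonds broken (reactants):
  C–C: 2 × 338 = 676
  C–H: 8 × 406 = 3248
  Σ(broken) = 3924 kJ
Bonds formed (products):
  C–C: 1 × 338 = 338
  C–H: 6 × 406 = 2436
  C=C: 1 × 622 = 622
  H–H: 1 × 444 = 444
  Σ(formed) = 3840 kJ
ΔH = Σ(broken) − Σ(formed) = 3924 − 3840 = +84 kJ
For 3× the reaction as written: 3 × (+84) = +252 kJ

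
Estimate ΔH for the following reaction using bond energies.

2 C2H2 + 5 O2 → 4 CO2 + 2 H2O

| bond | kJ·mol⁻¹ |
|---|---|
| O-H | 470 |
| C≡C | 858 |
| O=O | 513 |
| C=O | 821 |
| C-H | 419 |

ΔH ≈ −2491 kJ

Bonds broken (reactants):
  C≡C: 2 × 858 = 1716
  C-H: 4 × 419 = 1676
  O=O: 5 × 513 = 2565
  Σ(broken) = 5957 kJ
Bonds formed (products):
  C=O: 8 × 821 = 6568
  O-H: 4 × 470 = 1880
  Σ(formed) = 8448 kJ
ΔH = Σ(broken) − Σ(formed) = 5957 − 8448 = −2491 kJ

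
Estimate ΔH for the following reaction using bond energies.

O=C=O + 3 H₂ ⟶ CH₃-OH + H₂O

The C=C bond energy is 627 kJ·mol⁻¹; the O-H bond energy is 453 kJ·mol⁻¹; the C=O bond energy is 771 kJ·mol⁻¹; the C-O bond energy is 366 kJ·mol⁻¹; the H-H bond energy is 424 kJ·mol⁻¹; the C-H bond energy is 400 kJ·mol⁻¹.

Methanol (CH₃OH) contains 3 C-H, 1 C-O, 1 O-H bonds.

Bonds broken (reactants):
  C=O: 2 × 771 = 1542
  H-H: 3 × 424 = 1272
  Σ(broken) = 2814 kJ
Bonds formed (products):
  C-H: 3 × 400 = 1200
  C-O: 1 × 366 = 366
  O-H: 3 × 453 = 1359
  Σ(formed) = 2925 kJ
ΔH = Σ(broken) − Σ(formed) = 2814 − 2925 = −111 kJ

ΔH ≈ −111 kJ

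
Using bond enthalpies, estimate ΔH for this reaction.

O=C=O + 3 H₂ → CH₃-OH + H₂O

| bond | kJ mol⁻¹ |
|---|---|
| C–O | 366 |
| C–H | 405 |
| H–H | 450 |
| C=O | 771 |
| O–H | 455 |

Bonds broken (reactants):
  C=O: 2 × 771 = 1542
  H–H: 3 × 450 = 1350
  Σ(broken) = 2892 kJ
Bonds formed (products):
  C–H: 3 × 405 = 1215
  C–O: 1 × 366 = 366
  O–H: 3 × 455 = 1365
  Σ(formed) = 2946 kJ
ΔH = Σ(broken) − Σ(formed) = 2892 − 2946 = −54 kJ

ΔH ≈ −54 kJ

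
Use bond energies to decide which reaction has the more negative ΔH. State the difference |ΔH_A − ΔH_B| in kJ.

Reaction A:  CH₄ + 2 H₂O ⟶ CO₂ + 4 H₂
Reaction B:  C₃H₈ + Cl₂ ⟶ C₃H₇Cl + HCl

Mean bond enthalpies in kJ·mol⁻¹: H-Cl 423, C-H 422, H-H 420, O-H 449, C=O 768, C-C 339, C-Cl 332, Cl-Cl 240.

Reaction B, by 361 kJ

Reaction A:
  Bonds broken (reactants):
    C-H: 4 × 422 = 1688
    O-H: 4 × 449 = 1796
    Σ(broken) = 3484 kJ
  Bonds formed (products):
    C=O: 2 × 768 = 1536
    H-H: 4 × 420 = 1680
    Σ(formed) = 3216 kJ
  ΔH_A = 3484 − 3216 = +268 kJ
Reaction B:
  Bonds broken (reactants):
    C-C: 2 × 339 = 678
    C-H: 8 × 422 = 3376
    Cl-Cl: 1 × 240 = 240
    Σ(broken) = 4294 kJ
  Bonds formed (products):
    C-C: 2 × 339 = 678
    C-Cl: 1 × 332 = 332
    C-H: 7 × 422 = 2954
    H-Cl: 1 × 423 = 423
    Σ(formed) = 4387 kJ
  ΔH_B = 4294 − 4387 = −93 kJ
ΔH_A − ΔH_B = +361 kJ, so reaction B has the more negative ΔH; |ΔH_A − ΔH_B| = 361 kJ.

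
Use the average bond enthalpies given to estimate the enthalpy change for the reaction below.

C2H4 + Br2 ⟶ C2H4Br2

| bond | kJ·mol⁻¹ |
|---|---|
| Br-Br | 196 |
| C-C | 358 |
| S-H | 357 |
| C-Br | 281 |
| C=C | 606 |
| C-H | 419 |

ΔH ≈ −118 kJ

Bonds broken (reactants):
  Br-Br: 1 × 196 = 196
  C-H: 4 × 419 = 1676
  C=C: 1 × 606 = 606
  Σ(broken) = 2478 kJ
Bonds formed (products):
  C-Br: 2 × 281 = 562
  C-C: 1 × 358 = 358
  C-H: 4 × 419 = 1676
  Σ(formed) = 2596 kJ
ΔH = Σ(broken) − Σ(formed) = 2478 − 2596 = −118 kJ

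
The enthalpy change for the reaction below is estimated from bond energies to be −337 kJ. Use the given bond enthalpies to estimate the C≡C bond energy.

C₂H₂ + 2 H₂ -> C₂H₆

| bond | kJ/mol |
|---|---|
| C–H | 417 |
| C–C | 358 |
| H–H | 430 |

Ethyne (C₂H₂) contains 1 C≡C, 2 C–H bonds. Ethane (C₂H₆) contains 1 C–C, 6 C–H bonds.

D(C≡C) ≈ 829 kJ/mol

Let D be the C≡C bond energy.
Σ(broken) = 1×D + 2×417 + 2×430 = 1694 + D
Σ(formed) = 1×358 + 6×417 = 2860
ΔH = Σ(broken) − Σ(formed) = (1694 + D) − (2860) = −1166 + D
Setting this equal to −337 kJ gives D = 829 kJ/mol.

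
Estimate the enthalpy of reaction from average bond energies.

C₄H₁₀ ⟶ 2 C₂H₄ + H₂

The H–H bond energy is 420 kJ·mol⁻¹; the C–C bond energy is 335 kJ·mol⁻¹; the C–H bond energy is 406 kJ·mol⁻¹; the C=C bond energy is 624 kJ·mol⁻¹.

Bonds broken (reactants):
  C–C: 3 × 335 = 1005
  C–H: 10 × 406 = 4060
  Σ(broken) = 5065 kJ
Bonds formed (products):
  C–H: 8 × 406 = 3248
  C=C: 2 × 624 = 1248
  H–H: 1 × 420 = 420
  Σ(formed) = 4916 kJ
ΔH = Σ(broken) − Σ(formed) = 5065 − 4916 = +149 kJ

ΔH ≈ +149 kJ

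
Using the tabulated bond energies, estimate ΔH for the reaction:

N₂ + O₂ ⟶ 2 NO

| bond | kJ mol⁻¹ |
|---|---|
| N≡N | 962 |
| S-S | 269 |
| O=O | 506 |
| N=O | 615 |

ΔH ≈ +238 kJ

Bonds broken (reactants):
  N≡N: 1 × 962 = 962
  O=O: 1 × 506 = 506
  Σ(broken) = 1468 kJ
Bonds formed (products):
  N=O: 2 × 615 = 1230
  Σ(formed) = 1230 kJ
ΔH = Σ(broken) − Σ(formed) = 1468 − 1230 = +238 kJ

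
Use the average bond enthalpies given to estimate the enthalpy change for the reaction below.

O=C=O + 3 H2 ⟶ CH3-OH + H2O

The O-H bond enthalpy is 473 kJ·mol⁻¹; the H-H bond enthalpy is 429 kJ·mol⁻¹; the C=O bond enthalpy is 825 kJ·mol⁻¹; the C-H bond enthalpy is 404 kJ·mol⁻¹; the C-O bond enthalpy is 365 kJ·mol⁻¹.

Bonds broken (reactants):
  C=O: 2 × 825 = 1650
  H-H: 3 × 429 = 1287
  Σ(broken) = 2937 kJ
Bonds formed (products):
  C-H: 3 × 404 = 1212
  C-O: 1 × 365 = 365
  O-H: 3 × 473 = 1419
  Σ(formed) = 2996 kJ
ΔH = Σ(broken) − Σ(formed) = 2937 − 2996 = −59 kJ

ΔH ≈ −59 kJ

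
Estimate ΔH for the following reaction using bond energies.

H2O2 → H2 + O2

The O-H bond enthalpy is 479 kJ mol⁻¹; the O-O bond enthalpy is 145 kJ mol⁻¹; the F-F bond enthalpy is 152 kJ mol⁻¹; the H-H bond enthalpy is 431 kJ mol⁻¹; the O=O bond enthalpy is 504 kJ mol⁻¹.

Bonds broken (reactants):
  O-H: 2 × 479 = 958
  O-O: 1 × 145 = 145
  Σ(broken) = 1103 kJ
Bonds formed (products):
  H-H: 1 × 431 = 431
  O=O: 1 × 504 = 504
  Σ(formed) = 935 kJ
ΔH = Σ(broken) − Σ(formed) = 1103 − 935 = +168 kJ

ΔH ≈ +168 kJ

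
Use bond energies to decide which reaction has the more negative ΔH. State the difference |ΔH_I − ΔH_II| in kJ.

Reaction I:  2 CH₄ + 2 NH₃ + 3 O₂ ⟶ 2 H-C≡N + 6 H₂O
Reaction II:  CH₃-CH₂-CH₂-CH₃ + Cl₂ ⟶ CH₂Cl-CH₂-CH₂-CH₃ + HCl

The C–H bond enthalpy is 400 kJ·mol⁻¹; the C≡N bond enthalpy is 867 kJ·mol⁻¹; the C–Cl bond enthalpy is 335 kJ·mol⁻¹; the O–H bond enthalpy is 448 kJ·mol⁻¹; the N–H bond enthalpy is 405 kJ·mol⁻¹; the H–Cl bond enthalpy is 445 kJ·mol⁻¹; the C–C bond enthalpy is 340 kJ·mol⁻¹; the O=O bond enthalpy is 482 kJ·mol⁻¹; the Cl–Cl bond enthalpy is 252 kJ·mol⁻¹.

Reaction I, by 706 kJ

Reaction I:
  Bonds broken (reactants):
    C–H: 8 × 400 = 3200
    N–H: 6 × 405 = 2430
    O=O: 3 × 482 = 1446
    Σ(broken) = 7076 kJ
  Bonds formed (products):
    C≡N: 2 × 867 = 1734
    C–H: 2 × 400 = 800
    O–H: 12 × 448 = 5376
    Σ(formed) = 7910 kJ
  ΔH_I = 7076 − 7910 = −834 kJ
Reaction II:
  Bonds broken (reactants):
    C–C: 3 × 340 = 1020
    C–H: 10 × 400 = 4000
    Cl–Cl: 1 × 252 = 252
    Σ(broken) = 5272 kJ
  Bonds formed (products):
    C–C: 3 × 340 = 1020
    C–Cl: 1 × 335 = 335
    C–H: 9 × 400 = 3600
    H–Cl: 1 × 445 = 445
    Σ(formed) = 5400 kJ
  ΔH_II = 5272 − 5400 = −128 kJ
ΔH_I − ΔH_II = −706 kJ, so reaction I has the more negative ΔH; |ΔH_I − ΔH_II| = 706 kJ.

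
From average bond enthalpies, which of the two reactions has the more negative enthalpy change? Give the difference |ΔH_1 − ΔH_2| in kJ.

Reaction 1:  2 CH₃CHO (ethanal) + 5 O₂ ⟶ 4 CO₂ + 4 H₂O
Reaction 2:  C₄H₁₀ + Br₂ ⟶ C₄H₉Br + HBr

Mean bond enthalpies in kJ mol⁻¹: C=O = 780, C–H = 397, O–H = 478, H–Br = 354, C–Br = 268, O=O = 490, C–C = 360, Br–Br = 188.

Reaction 1:
  Bonds broken (reactants):
    C–C: 2 × 360 = 720
    C–H: 8 × 397 = 3176
    C=O: 2 × 780 = 1560
    O=O: 5 × 490 = 2450
    Σ(broken) = 7906 kJ
  Bonds formed (products):
    C=O: 8 × 780 = 6240
    O–H: 8 × 478 = 3824
    Σ(formed) = 10064 kJ
  ΔH_1 = 7906 − 10064 = −2158 kJ
Reaction 2:
  Bonds broken (reactants):
    Br–Br: 1 × 188 = 188
    C–C: 3 × 360 = 1080
    C–H: 10 × 397 = 3970
    Σ(broken) = 5238 kJ
  Bonds formed (products):
    C–Br: 1 × 268 = 268
    C–C: 3 × 360 = 1080
    C–H: 9 × 397 = 3573
    H–Br: 1 × 354 = 354
    Σ(formed) = 5275 kJ
  ΔH_2 = 5238 − 5275 = −37 kJ
ΔH_1 − ΔH_2 = −2121 kJ, so reaction 1 has the more negative ΔH; |ΔH_1 − ΔH_2| = 2121 kJ.

Reaction 1, by 2121 kJ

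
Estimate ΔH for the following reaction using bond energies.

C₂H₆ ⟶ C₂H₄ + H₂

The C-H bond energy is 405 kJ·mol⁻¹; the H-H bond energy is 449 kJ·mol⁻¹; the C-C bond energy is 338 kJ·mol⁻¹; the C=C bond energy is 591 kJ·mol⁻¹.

ΔH ≈ +108 kJ

Bonds broken (reactants):
  C-C: 1 × 338 = 338
  C-H: 6 × 405 = 2430
  Σ(broken) = 2768 kJ
Bonds formed (products):
  C-H: 4 × 405 = 1620
  C=C: 1 × 591 = 591
  H-H: 1 × 449 = 449
  Σ(formed) = 2660 kJ
ΔH = Σ(broken) − Σ(formed) = 2768 − 2660 = +108 kJ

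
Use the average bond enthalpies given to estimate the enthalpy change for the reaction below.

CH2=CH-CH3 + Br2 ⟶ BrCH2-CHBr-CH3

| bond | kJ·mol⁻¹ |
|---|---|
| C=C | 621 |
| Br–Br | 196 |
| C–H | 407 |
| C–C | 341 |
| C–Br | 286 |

ΔH ≈ −96 kJ

Bonds broken (reactants):
  Br–Br: 1 × 196 = 196
  C–C: 1 × 341 = 341
  C–H: 6 × 407 = 2442
  C=C: 1 × 621 = 621
  Σ(broken) = 3600 kJ
Bonds formed (products):
  C–Br: 2 × 286 = 572
  C–C: 2 × 341 = 682
  C–H: 6 × 407 = 2442
  Σ(formed) = 3696 kJ
ΔH = Σ(broken) − Σ(formed) = 3600 − 3696 = −96 kJ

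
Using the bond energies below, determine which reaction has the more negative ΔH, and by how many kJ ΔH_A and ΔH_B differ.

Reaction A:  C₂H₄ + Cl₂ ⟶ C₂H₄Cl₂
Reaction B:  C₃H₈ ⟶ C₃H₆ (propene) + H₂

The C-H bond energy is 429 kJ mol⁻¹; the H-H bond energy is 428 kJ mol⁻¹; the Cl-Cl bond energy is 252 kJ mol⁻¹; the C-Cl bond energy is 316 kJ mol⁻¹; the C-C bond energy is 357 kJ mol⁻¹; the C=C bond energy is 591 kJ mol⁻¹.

Reaction A, by 342 kJ

Reaction A:
  Bonds broken (reactants):
    C-H: 4 × 429 = 1716
    C=C: 1 × 591 = 591
    Cl-Cl: 1 × 252 = 252
    Σ(broken) = 2559 kJ
  Bonds formed (products):
    C-C: 1 × 357 = 357
    C-Cl: 2 × 316 = 632
    C-H: 4 × 429 = 1716
    Σ(formed) = 2705 kJ
  ΔH_A = 2559 − 2705 = −146 kJ
Reaction B:
  Bonds broken (reactants):
    C-C: 2 × 357 = 714
    C-H: 8 × 429 = 3432
    Σ(broken) = 4146 kJ
  Bonds formed (products):
    C-C: 1 × 357 = 357
    C-H: 6 × 429 = 2574
    C=C: 1 × 591 = 591
    H-H: 1 × 428 = 428
    Σ(formed) = 3950 kJ
  ΔH_B = 4146 − 3950 = +196 kJ
ΔH_A − ΔH_B = −342 kJ, so reaction A has the more negative ΔH; |ΔH_A − ΔH_B| = 342 kJ.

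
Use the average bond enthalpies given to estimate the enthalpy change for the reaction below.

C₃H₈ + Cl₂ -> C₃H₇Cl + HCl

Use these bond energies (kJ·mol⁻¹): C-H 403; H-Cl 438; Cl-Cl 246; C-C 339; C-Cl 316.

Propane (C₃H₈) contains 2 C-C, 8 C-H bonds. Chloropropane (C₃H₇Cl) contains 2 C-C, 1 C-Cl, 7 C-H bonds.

ΔH ≈ −105 kJ

Bonds broken (reactants):
  C-C: 2 × 339 = 678
  C-H: 8 × 403 = 3224
  Cl-Cl: 1 × 246 = 246
  Σ(broken) = 4148 kJ
Bonds formed (products):
  C-C: 2 × 339 = 678
  C-Cl: 1 × 316 = 316
  C-H: 7 × 403 = 2821
  H-Cl: 1 × 438 = 438
  Σ(formed) = 4253 kJ
ΔH = Σ(broken) − Σ(formed) = 4148 − 4253 = −105 kJ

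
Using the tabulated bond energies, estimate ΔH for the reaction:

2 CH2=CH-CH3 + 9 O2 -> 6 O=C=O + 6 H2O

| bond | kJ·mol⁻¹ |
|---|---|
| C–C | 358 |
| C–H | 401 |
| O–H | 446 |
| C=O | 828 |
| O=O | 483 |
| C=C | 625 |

Bonds broken (reactants):
  C–C: 2 × 358 = 716
  C–H: 12 × 401 = 4812
  C=C: 2 × 625 = 1250
  O=O: 9 × 483 = 4347
  Σ(broken) = 11125 kJ
Bonds formed (products):
  C=O: 12 × 828 = 9936
  O–H: 12 × 446 = 5352
  Σ(formed) = 15288 kJ
ΔH = Σ(broken) − Σ(formed) = 11125 − 15288 = −4163 kJ

ΔH ≈ −4163 kJ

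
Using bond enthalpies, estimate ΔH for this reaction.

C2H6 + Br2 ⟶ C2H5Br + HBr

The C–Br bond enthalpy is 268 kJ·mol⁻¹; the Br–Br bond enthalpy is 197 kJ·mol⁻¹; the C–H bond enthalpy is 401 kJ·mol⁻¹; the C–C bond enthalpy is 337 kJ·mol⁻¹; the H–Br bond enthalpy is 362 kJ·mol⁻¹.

ΔH ≈ −32 kJ

Bonds broken (reactants):
  Br–Br: 1 × 197 = 197
  C–C: 1 × 337 = 337
  C–H: 6 × 401 = 2406
  Σ(broken) = 2940 kJ
Bonds formed (products):
  C–Br: 1 × 268 = 268
  C–C: 1 × 337 = 337
  C–H: 5 × 401 = 2005
  H–Br: 1 × 362 = 362
  Σ(formed) = 2972 kJ
ΔH = Σ(broken) − Σ(formed) = 2940 − 2972 = −32 kJ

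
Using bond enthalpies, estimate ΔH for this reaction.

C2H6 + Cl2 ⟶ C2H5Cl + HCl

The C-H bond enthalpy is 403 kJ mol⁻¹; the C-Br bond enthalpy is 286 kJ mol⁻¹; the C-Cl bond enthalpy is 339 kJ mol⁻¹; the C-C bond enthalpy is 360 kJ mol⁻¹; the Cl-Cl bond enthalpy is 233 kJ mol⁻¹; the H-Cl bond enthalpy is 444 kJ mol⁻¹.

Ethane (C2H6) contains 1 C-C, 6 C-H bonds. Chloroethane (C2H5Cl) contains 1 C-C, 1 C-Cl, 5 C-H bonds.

Bonds broken (reactants):
  C-C: 1 × 360 = 360
  C-H: 6 × 403 = 2418
  Cl-Cl: 1 × 233 = 233
  Σ(broken) = 3011 kJ
Bonds formed (products):
  C-C: 1 × 360 = 360
  C-Cl: 1 × 339 = 339
  C-H: 5 × 403 = 2015
  H-Cl: 1 × 444 = 444
  Σ(formed) = 3158 kJ
ΔH = Σ(broken) − Σ(formed) = 3011 − 3158 = −147 kJ

ΔH ≈ −147 kJ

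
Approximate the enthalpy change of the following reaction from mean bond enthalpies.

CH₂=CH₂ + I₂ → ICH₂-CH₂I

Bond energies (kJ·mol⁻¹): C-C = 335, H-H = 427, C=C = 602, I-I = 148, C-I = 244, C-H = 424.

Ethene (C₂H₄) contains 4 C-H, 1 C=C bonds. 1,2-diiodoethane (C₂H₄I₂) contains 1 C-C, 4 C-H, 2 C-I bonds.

ΔH ≈ −73 kJ

Bonds broken (reactants):
  C-H: 4 × 424 = 1696
  C=C: 1 × 602 = 602
  I-I: 1 × 148 = 148
  Σ(broken) = 2446 kJ
Bonds formed (products):
  C-C: 1 × 335 = 335
  C-H: 4 × 424 = 1696
  C-I: 2 × 244 = 488
  Σ(formed) = 2519 kJ
ΔH = Σ(broken) − Σ(formed) = 2446 − 2519 = −73 kJ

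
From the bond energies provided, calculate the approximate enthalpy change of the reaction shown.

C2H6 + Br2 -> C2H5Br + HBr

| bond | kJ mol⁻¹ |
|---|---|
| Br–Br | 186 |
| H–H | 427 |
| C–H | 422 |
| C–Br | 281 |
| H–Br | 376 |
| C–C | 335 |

Bonds broken (reactants):
  Br–Br: 1 × 186 = 186
  C–C: 1 × 335 = 335
  C–H: 6 × 422 = 2532
  Σ(broken) = 3053 kJ
Bonds formed (products):
  C–Br: 1 × 281 = 281
  C–C: 1 × 335 = 335
  C–H: 5 × 422 = 2110
  H–Br: 1 × 376 = 376
  Σ(formed) = 3102 kJ
ΔH = Σ(broken) − Σ(formed) = 3053 − 3102 = −49 kJ

ΔH ≈ −49 kJ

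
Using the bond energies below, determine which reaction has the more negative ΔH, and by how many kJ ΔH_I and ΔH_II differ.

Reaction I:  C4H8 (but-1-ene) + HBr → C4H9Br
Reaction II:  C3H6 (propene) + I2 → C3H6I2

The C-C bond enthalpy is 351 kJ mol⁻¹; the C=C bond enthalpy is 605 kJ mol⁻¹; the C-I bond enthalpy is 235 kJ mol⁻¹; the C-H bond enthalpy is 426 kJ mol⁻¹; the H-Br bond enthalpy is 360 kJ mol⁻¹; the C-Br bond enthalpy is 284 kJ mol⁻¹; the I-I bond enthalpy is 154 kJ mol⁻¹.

Reaction I:
  Bonds broken (reactants):
    C-C: 2 × 351 = 702
    C-H: 8 × 426 = 3408
    C=C: 1 × 605 = 605
    H-Br: 1 × 360 = 360
    Σ(broken) = 5075 kJ
  Bonds formed (products):
    C-Br: 1 × 284 = 284
    C-C: 3 × 351 = 1053
    C-H: 9 × 426 = 3834
    Σ(formed) = 5171 kJ
  ΔH_I = 5075 − 5171 = −96 kJ
Reaction II:
  Bonds broken (reactants):
    C-C: 1 × 351 = 351
    C-H: 6 × 426 = 2556
    C=C: 1 × 605 = 605
    I-I: 1 × 154 = 154
    Σ(broken) = 3666 kJ
  Bonds formed (products):
    C-C: 2 × 351 = 702
    C-H: 6 × 426 = 2556
    C-I: 2 × 235 = 470
    Σ(formed) = 3728 kJ
  ΔH_II = 3666 − 3728 = −62 kJ
ΔH_I − ΔH_II = −34 kJ, so reaction I has the more negative ΔH; |ΔH_I − ΔH_II| = 34 kJ.

Reaction I, by 34 kJ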